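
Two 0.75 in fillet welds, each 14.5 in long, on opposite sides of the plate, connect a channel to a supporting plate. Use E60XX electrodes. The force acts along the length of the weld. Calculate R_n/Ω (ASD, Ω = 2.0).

E60XX → F_EXX = 60 ksi.
Effective throat t_e = 0.707 × 0.75 = 0.5302 in.
Total length L = 29 in; A_we = 0.5302 × 29 = 15.38 in².
F_nw = 0.6 F_EXX = 0.6 × 60 = 36 ksi.
R_n = 36 × 15.38 = 553.6 kips; R_n/Ω = 553.6/2.0 = 276.8 kips.

R_n/Ω ≈ 277 kips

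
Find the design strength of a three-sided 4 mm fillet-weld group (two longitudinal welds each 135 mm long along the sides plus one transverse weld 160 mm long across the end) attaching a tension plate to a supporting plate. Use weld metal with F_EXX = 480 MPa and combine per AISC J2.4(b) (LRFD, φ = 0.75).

t_e = 0.707 × 4 = 2.828 mm.
R_nwl = 0.6 × 480 × 2.828 × 270 × 10⁻³ = 219.9 kN (longitudinal, 2 welds).
R_nwt = 0.6 × 480 × 2.828 × 160 × 10⁻³ = 130.3 kN (transverse, base value).
(i) R_nwl + R_nwt = 350.2 kN; (ii) 0.85 R_nwl + 1.5 R_nwt = 382.4 kN.
R_n = max = 382.4 kN [governs: (ii)]; φR_n = 286.8 kN.

φR_n ≈ 287 kN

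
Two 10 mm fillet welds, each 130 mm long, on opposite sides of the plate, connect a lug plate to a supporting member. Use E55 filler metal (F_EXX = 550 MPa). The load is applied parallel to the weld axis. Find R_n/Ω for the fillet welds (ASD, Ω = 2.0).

R_n/Ω ≈ 303 kN

Effective throat t_e = 0.707 × 10 = 7.07 mm.
Total length L = 260 mm; A_we = 7.07 × 260 = 1838 mm².
F_nw = 0.6 F_EXX = 0.6 × 550 = 330 MPa.
R_n = 330 × 1838 × 10⁻³ = 606.6 kN; R_n/Ω = 606.6/2.0 = 303.3 kN.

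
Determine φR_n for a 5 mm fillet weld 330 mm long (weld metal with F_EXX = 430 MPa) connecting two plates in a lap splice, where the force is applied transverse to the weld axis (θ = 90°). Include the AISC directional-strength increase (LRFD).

t_e = 0.707 × 5 = 3.535 mm; A_we = 3.535 × 330 = 1167 mm².
Directional factor: 1.0 + 0.5 sin^1.5(90°) = 1.5.
F_nw = 0.6 × 430 × 1.5 = 387 MPa.
φR_n = 0.75 × 387 × 1167 × 10⁻³ = 338.6 kN.

φR_n ≈ 339 kN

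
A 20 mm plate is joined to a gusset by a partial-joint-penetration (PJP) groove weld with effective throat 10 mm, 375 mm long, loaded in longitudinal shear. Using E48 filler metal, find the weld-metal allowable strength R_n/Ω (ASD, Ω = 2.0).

E48XX → F_EXX = 480 MPa.
Effective throat (given) t_e = 10 mm.
A_we = 10 × 375 = 3750 mm².
F_nw = 0.6 F_EXX = 288 MPa.
R_n/Ω = (288 × 3750) / 2.0 × 10⁻³ = 540 kN.

R_n/Ω ≈ 540 kN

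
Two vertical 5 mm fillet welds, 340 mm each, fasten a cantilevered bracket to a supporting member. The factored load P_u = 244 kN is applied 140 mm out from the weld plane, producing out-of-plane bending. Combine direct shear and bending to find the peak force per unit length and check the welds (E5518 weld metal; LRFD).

E55XX → F_EXX = 550 MPa.
L_w = 2 × 340 = 680 mm; section modulus (unit throat) S = 2 × L²/6 = 38530 mm².
Direct shear f_v = P/L_w = 244×10³/680 = 358.8 N/mm.
Moment M = P × e = 244×10³ × 140 = 34160000 N·mm; bending f_b = M/S = 886.5 N/mm.
f_max = √(f_v² + f_b²) = √(358.8² + 886.5²) = 956.4 N/mm.
φr_n = 0.75 × 0.6 × 550 × (0.707 × 5) = 874.9 N/mm → NOT adequate.

f_max ≈ 956 N/mm; NOT adequate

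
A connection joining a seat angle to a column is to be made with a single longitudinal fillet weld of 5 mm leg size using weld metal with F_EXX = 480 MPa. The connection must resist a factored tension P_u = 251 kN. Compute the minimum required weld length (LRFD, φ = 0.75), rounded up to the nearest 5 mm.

Throat t_e = 0.707 × 5 = 3.535 mm.
φr_n = 0.75 × 0.6 × 480 × 3.535 × 10⁻³ = 0.7636 kN/mm.
L_req = P_u / φr_n = 251 / 0.7636 = 328.7 mm total.
Round up → use L = 330 mm.

L = 330 mm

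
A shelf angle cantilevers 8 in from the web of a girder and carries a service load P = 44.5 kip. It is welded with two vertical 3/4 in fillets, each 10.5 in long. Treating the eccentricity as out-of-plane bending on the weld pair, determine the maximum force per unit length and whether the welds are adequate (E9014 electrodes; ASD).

E90XX → F_EXX = 90 ksi.
L_w = 2 × 10.5 = 21 in; section modulus (unit throat) S = 2 × L²/6 = 36.75 in².
Direct shear f_v = P/L_w = 44.5/21 = 2.119 kip/in.
Moment M = P × e = 44.5 × 8 = 356 kip·in; bending f_b = M/S = 9.687 kip/in.
f_max = √(f_v² + f_b²) = √(2.119² + 9.687²) = 9.916 kip/in.
r_n/Ω = (1/2.0) × 0.6 × 90 × (0.707 × 0.75) = 14.32 kip/in → adequate.

f_max ≈ 9.92 kip/in; adequate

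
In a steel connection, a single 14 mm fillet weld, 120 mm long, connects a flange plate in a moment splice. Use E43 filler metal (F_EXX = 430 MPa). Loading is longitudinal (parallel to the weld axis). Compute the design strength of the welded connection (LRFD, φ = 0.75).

Effective throat t_e = 0.707 × 14 = 9.898 mm.
Total length L = 120 mm; A_we = 9.898 × 120 = 1188 mm².
F_nw = 0.6 F_EXX = 0.6 × 430 = 258 MPa.
φR_n = 0.75 × 258 × 1188 × 10⁻³ = 229.8 kN.

φR_n ≈ 230 kN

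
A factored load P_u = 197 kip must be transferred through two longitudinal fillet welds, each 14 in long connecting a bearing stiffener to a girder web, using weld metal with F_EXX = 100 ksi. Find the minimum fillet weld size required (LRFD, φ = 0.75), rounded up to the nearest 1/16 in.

w = 1/4 in

Total weld length L = 28 in.
Required throat t_e = P_u / (φ × 0.6 F_EXX × L) = 197 / (0.75 × 0.6 × 100 × 28) = 0.1563 in.
Required leg w = t_e / 0.707 = 0.2211 in → use 1/4 in.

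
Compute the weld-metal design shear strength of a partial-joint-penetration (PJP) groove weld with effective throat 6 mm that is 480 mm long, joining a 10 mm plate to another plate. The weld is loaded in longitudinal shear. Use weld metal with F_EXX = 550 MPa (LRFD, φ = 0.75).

Effective throat (given) t_e = 6 mm.
A_we = 6 × 480 = 2880 mm².
F_nw = 0.6 F_EXX = 330 MPa.
φR_n = 0.75 × 330 × 2880 × 10⁻³ = 712.8 kN.

φR_n ≈ 713 kN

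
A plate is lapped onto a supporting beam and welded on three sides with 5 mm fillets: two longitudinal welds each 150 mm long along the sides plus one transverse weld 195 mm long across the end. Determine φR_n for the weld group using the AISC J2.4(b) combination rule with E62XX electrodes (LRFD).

E62XX → F_EXX = 620 MPa.
t_e = 0.707 × 5 = 3.535 mm.
R_nwl = 0.6 × 620 × 3.535 × 300 × 10⁻³ = 394.5 kN (longitudinal, 2 welds).
R_nwt = 0.6 × 620 × 3.535 × 195 × 10⁻³ = 256.4 kN (transverse, base value).
(i) R_nwl + R_nwt = 650.9 kN; (ii) 0.85 R_nwl + 1.5 R_nwt = 720 kN.
R_n = max = 720 kN [governs: (ii)]; φR_n = 540 kN.

φR_n ≈ 540 kN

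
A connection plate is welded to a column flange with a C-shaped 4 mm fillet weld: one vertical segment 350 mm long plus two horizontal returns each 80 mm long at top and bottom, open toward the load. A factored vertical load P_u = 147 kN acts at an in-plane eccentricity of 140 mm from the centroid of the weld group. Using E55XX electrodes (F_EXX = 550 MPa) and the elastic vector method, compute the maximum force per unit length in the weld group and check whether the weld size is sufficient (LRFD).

Total weld length L_w = 510 mm. Treat welds as unit-width lines.
Centroid: x̄ = 2×80×40 / 510 = 12.55 mm from the vertical weld.
Polar moment about centroid: J = I_x + I_y = [350³/12 + 2×80×175²] + [350×12.55² + 2(80³/12 + 80×27.45²)] = 8734000 mm³.
Direct shear f_v = P/L_w = 147×10³ / 510 = 288.2 N/mm (vertical).
Torsion M = P·e = 147×10³ × 140 = 20580000 N·mm.
Critical point at (x, y) = (67.45, 175) from centroid. f_tx = M·y/J = 412.4 N/mm; f_ty = M·x/J = 158.9 N/mm.
Resultant f_max = √[f_tx² + (f_v + f_ty)²] = √[412.4² + (288.2 + 158.9)²] = 608.3 N/mm.
Capacity per unit length: φr_n = 0.75 × 0.6 × 550 × (0.707 × 4) = 699.9 N/mm.
608.3 ≤ 699.9 → adequate.

f_max ≈ 608 N/mm; adequate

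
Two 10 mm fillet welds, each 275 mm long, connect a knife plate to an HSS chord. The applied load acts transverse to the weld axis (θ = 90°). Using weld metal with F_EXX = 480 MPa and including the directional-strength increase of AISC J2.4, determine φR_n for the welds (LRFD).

φR_n ≈ 1260 kN

t_e = 0.707 × 10 = 7.07 mm; A_we = 7.07 × 550 = 3888 mm².
Directional factor: 1.0 + 0.5 sin^1.5(90°) = 1.5.
F_nw = 0.6 × 480 × 1.5 = 432 MPa.
φR_n = 0.75 × 432 × 3888 × 10⁻³ = 1260 kN.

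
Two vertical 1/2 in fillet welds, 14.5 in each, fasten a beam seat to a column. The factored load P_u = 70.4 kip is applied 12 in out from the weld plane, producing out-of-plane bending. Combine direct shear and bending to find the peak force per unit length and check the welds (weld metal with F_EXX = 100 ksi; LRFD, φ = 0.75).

f_max ≈ 12.3 kip/in; adequate

L_w = 2 × 14.5 = 29 in; section modulus (unit throat) S = 2 × L²/6 = 70.08 in².
Direct shear f_v = P/L_w = 70.4/29 = 2.428 kip/in.
Moment M = P × e = 70.4 × 12 = 844.8 kip·in; bending f_b = M/S = 12.05 kip/in.
f_max = √(f_v² + f_b²) = √(2.428² + 12.05²) = 12.3 kip/in.
φr_n = 0.75 × 0.6 × 100 × (0.707 × 0.5) = 15.91 kip/in → adequate.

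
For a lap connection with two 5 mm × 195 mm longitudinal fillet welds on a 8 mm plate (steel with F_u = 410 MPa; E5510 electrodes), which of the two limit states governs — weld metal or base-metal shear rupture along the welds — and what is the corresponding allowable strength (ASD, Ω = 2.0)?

R_n/Ω ≈ 227 kN (weld metal governs)

E55XX → F_EXX = 550 MPa.
t_e = 0.707 × 5 = 3.535 mm; L = 390 mm.
Weld metal: R_n/Ω = (1/2.0) × 0.6 × 550 × 3.535 × 390 × 10⁻³ = 227.5 kN.
Base metal (shear rupture): R_n/Ω = (1/2.0) × 0.6 × 410 × 8 × 390 × 10⁻³ = 383.8 kN.
Governing: weld metal.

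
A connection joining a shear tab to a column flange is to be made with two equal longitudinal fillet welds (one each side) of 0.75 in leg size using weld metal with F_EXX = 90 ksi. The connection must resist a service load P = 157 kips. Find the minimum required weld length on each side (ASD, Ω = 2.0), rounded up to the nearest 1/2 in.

L = 5.5 in on each side

Throat t_e = 0.707 × 0.75 = 0.5302 in.
r_n/Ω = (0.6 × 90 × 0.5302) / 2.0 = 14.32 kip/in.
L_req = P / (r_n/Ω) = 157 / 14.32 = 10.97 in total.
Per side: 10.97 / 2 = 5.483 in.
Round up → use L = 5.5 in on each side.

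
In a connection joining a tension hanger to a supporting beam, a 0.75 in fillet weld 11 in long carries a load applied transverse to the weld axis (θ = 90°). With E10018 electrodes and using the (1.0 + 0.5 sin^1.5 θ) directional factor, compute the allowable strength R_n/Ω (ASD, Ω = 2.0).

E100XX → F_EXX = 100 ksi.
t_e = 0.707 × 0.75 = 0.5302 in; A_we = 0.5302 × 11 = 5.833 in².
Directional factor: 1.0 + 0.5 sin^1.5(90°) = 1.5.
F_nw = 0.6 × 100 × 1.5 = 90 ksi.
R_n/Ω = (90 × 5.833) / 2.0 = 262.5 kips.

R_n/Ω ≈ 262 kips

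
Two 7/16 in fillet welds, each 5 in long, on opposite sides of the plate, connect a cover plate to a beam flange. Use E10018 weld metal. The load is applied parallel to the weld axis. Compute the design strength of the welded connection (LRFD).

φR_n ≈ 139 kip

E100XX → F_EXX = 100 ksi.
Effective throat t_e = 0.707 × 0.4375 = 0.3093 in.
Total length L = 10 in; A_we = 0.3093 × 10 = 3.093 in².
F_nw = 0.6 F_EXX = 0.6 × 100 = 60 ksi.
φR_n = 0.75 × 60 × 3.093 = 139.2 kip.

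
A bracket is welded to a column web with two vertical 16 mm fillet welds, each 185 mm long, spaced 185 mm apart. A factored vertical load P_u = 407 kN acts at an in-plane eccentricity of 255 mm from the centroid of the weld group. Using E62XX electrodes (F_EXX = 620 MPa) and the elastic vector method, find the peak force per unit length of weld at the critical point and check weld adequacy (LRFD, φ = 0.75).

f_max ≈ 4070 N/mm; NOT adequate

Total weld length L_w = 370 mm. Treat welds as unit-width lines.
Polar moment about centroid: J = 2[d³/12 + d(b/2)²] = 2[185³/12 + 185×92.5²] = 4221000 mm³.
Direct shear f_v = P/L_w = 407×10³ / 370 = 1100 N/mm (vertical).
Torsion M = P·e = 407×10³ × 255 = 103780000 N·mm.
Critical point at (x, y) = (92.5, 92.5) from centroid. f_tx = M·y/J = 2274 N/mm; f_ty = M·x/J = 2274 N/mm.
Resultant f_max = √[f_tx² + (f_v + f_ty)²] = √[2274² + (1100 + 2274)²] = 4069 N/mm.
Capacity per unit length: φr_n = 0.75 × 0.6 × 620 × (0.707 × 16) = 3156 N/mm.
4069 > 3156 → NOT adequate.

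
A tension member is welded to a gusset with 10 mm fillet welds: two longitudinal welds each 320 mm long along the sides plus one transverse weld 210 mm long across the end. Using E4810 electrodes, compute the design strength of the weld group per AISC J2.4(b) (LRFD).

E48XX → F_EXX = 480 MPa.
t_e = 0.707 × 10 = 7.07 mm.
R_nwl = 0.6 × 480 × 7.07 × 640 × 10⁻³ = 1303 kN (longitudinal, 2 welds).
R_nwt = 0.6 × 480 × 7.07 × 210 × 10⁻³ = 427.6 kN (transverse, base value).
(i) R_nwl + R_nwt = 1731 kN; (ii) 0.85 R_nwl + 1.5 R_nwt = 1749 kN.
R_n = max = 1749 kN [governs: (ii)]; φR_n = 1312 kN.

φR_n ≈ 1310 kN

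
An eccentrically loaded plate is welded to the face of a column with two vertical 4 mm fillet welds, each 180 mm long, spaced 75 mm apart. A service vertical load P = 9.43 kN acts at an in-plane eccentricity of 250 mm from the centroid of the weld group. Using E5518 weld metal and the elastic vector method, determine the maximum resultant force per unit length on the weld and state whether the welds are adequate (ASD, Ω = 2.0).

E55XX → F_EXX = 550 MPa.
Total weld length L_w = 360 mm. Treat welds as unit-width lines.
Polar moment about centroid: J = 2[d³/12 + d(b/2)²] = 2[180³/12 + 180×37.5²] = 1478000 mm³.
Direct shear f_v = P/L_w = 9.43×10³ / 360 = 26.19 N/mm (vertical).
Torsion M = P·e = 9.43×10³ × 250 = 2357500 N·mm.
Critical point at (x, y) = (37.5, 90) from centroid. f_tx = M·y/J = 143.5 N/mm; f_ty = M·x/J = 59.8 N/mm.
Resultant f_max = √[f_tx² + (f_v + f_ty)²] = √[143.5² + (26.19 + 59.8)²] = 167.3 N/mm.
Capacity per unit length: r_n/Ω = (1/2.0) × 0.6 × 550 × (0.707 × 4) = 466.6 N/mm.
167.3 ≤ 466.6 → adequate.

f_max ≈ 167 N/mm; adequate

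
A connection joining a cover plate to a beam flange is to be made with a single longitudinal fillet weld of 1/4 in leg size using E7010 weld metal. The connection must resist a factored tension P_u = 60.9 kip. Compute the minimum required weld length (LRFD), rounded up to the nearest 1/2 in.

L = 11 in

E70XX → F_EXX = 70 ksi.
Throat t_e = 0.707 × 0.25 = 0.1767 in.
φr_n = 0.75 × 0.6 × 70 × 0.1767 = 5.568 kip/in.
L_req = P_u / φr_n = 60.9 / 5.568 = 10.94 in total.
Round up → use L = 11 in.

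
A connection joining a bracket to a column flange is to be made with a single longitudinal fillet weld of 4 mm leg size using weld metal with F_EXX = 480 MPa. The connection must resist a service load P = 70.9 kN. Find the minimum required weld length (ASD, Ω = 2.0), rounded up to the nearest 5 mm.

L = 175 mm

Throat t_e = 0.707 × 4 = 2.828 mm.
r_n/Ω = (0.6 × 480 × 2.828) / 2.0 = 407.2 N/mm = 0.4072 kN/mm.
L_req = P / (r_n/Ω) = 70.9 / 0.4072 = 174.1 mm total.
Round up → use L = 175 mm.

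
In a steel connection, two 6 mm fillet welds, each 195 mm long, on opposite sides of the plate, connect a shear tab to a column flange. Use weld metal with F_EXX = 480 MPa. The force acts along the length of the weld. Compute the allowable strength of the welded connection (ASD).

Effective throat t_e = 0.707 × 6 = 4.242 mm.
Total length L = 390 mm; A_we = 4.242 × 390 = 1654 mm².
F_nw = 0.6 F_EXX = 0.6 × 480 = 288 MPa.
R_n = 288 × 1654 × 10⁻³ = 476.5 kN; R_n/Ω = 476.5/2.0 = 238.2 kN.

R_n/Ω ≈ 238 kN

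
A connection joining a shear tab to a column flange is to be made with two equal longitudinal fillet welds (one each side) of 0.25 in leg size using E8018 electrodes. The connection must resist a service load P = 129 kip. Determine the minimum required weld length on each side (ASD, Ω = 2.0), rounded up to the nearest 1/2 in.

L = 15.5 in on each side

E80XX → F_EXX = 80 ksi.
Throat t_e = 0.707 × 0.25 = 0.1767 in.
r_n/Ω = (0.6 × 80 × 0.1767) / 2.0 = 4.242 kip/in.
L_req = P / (r_n/Ω) = 129 / 4.242 = 30.41 in total.
Per side: 30.41 / 2 = 15.21 in.
Round up → use L = 15.5 in on each side.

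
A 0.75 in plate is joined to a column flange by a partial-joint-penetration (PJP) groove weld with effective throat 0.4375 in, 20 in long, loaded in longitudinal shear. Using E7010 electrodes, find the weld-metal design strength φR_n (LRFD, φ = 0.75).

E70XX → F_EXX = 70 ksi.
Effective throat (given) t_e = 0.4375 in.
A_we = 0.4375 × 20 = 8.75 in².
F_nw = 0.6 F_EXX = 42 ksi.
φR_n = 0.75 × 42 × 8.75 = 275.6 kip.

φR_n ≈ 276 kip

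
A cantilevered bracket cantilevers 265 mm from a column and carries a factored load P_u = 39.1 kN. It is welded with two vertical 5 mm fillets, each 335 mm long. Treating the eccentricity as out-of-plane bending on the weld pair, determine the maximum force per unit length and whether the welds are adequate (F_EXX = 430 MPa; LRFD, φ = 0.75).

L_w = 2 × 335 = 670 mm; section modulus (unit throat) S = 2 × L²/6 = 37410 mm².
Direct shear f_v = P/L_w = 39.1×10³/670 = 58.36 N/mm.
Moment M = P × e = 39.1×10³ × 265 = 10362000 N·mm; bending f_b = M/S = 277 N/mm.
f_max = √(f_v² + f_b²) = √(58.36² + 277²) = 283.1 N/mm.
φr_n = 0.75 × 0.6 × 430 × (0.707 × 5) = 684 N/mm → adequate.

f_max ≈ 283 N/mm; adequate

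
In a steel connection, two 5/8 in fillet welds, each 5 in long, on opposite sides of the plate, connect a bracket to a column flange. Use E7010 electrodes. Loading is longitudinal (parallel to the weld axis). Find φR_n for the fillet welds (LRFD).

E70XX → F_EXX = 70 ksi.
Effective throat t_e = 0.707 × 0.625 = 0.4419 in.
Total length L = 10 in; A_we = 0.4419 × 10 = 4.419 in².
F_nw = 0.6 F_EXX = 0.6 × 70 = 42 ksi.
φR_n = 0.75 × 42 × 4.419 = 139.2 kip.

φR_n ≈ 139 kip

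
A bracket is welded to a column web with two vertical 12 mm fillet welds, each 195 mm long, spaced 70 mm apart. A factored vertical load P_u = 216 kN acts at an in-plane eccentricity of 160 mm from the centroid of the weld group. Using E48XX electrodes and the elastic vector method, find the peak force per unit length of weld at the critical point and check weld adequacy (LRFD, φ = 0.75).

E48XX → F_EXX = 480 MPa.
Total weld length L_w = 390 mm. Treat welds as unit-width lines.
Polar moment about centroid: J = 2[d³/12 + d(b/2)²] = 2[195³/12 + 195×35²] = 1714000 mm³.
Direct shear f_v = P/L_w = 216×10³ / 390 = 553.8 N/mm (vertical).
Torsion M = P·e = 216×10³ × 160 = 34560000 N·mm.
Critical point at (x, y) = (35, 97.5) from centroid. f_tx = M·y/J = 1966 N/mm; f_ty = M·x/J = 705.9 N/mm.
Resultant f_max = √[f_tx² + (f_v + f_ty)²] = √[1966² + (553.8 + 705.9)²] = 2335 N/mm.
Capacity per unit length: φr_n = 0.75 × 0.6 × 480 × (0.707 × 12) = 1833 N/mm.
2335 > 1833 → NOT adequate.

f_max ≈ 2340 N/mm; NOT adequate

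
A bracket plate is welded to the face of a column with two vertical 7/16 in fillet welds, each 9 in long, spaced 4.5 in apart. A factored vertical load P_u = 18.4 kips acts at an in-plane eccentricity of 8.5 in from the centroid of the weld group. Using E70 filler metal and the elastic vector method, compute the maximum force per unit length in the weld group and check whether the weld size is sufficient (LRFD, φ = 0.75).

f_max ≈ 4.26 kip/in; adequate

E70XX → F_EXX = 70 ksi.
Total weld length L_w = 18 in. Treat welds as unit-width lines.
Polar moment about centroid: J = 2[d³/12 + d(b/2)²] = 2[9³/12 + 9×2.25²] = 212.6 in³.
Direct shear f_v = P/L_w = 18.4 / 18 = 1.022 kip/in (vertical).
Torsion M = P·e = 18.4 × 8.5 = 156.4 kip·in.
Critical point at (x, y) = (2.25, 4.5) from centroid. f_tx = M·y/J = 3.31 kip/in; f_ty = M·x/J = 1.655 kip/in.
Resultant f_max = √[f_tx² + (f_v + f_ty)²] = √[3.31² + (1.022 + 1.655)²] = 4.257 kip/in.
Capacity per unit length: φr_n = 0.75 × 0.6 × 70 × (0.707 × 0.4375) = 9.743 kip/in.
4.257 ≤ 9.743 → adequate.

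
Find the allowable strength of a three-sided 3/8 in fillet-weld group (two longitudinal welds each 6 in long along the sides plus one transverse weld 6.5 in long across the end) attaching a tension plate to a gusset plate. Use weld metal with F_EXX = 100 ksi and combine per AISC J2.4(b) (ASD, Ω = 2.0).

t_e = 0.707 × 0.375 = 0.2651 in.
R_nwl = 0.6 × 100 × 0.2651 × 12 = 190.9 kip (longitudinal, 2 welds).
R_nwt = 0.6 × 100 × 0.2651 × 6.5 = 103.4 kip (transverse, base value).
(i) R_nwl + R_nwt = 294.3 kip; (ii) 0.85 R_nwl + 1.5 R_nwt = 317.4 kip.
R_n = max = 317.4 kip [governs: (ii)]; R_n/Ω = 158.7 kip.

R_n/Ω ≈ 159 kip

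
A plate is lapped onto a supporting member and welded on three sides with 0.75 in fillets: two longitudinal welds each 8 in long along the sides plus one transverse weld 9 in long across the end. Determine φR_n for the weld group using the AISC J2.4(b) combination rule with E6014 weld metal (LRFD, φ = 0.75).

φR_n ≈ 388 kip

E60XX → F_EXX = 60 ksi.
t_e = 0.707 × 0.75 = 0.5302 in.
R_nwl = 0.6 × 60 × 0.5302 × 16 = 305.4 kip (longitudinal, 2 welds).
R_nwt = 0.6 × 60 × 0.5302 × 9 = 171.8 kip (transverse, base value).
(i) R_nwl + R_nwt = 477.2 kip; (ii) 0.85 R_nwl + 1.5 R_nwt = 517.3 kip.
R_n = max = 517.3 kip [governs: (ii)]; φR_n = 388 kip.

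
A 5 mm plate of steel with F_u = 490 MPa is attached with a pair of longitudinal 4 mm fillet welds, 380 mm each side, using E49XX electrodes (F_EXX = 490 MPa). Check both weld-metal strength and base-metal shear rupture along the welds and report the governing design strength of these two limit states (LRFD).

φR_n ≈ 474 kN (weld metal governs)

t_e = 0.707 × 4 = 2.828 mm; L = 760 mm.
Weld metal: φR_n = 0.75 × 0.6 × 490 × 2.828 × 760 × 10⁻³ = 473.9 kN.
Base metal (shear rupture): φR_n = 0.75 × 0.6 × 490 × 5 × 760 × 10⁻³ = 837.9 kN.
Governing: weld metal.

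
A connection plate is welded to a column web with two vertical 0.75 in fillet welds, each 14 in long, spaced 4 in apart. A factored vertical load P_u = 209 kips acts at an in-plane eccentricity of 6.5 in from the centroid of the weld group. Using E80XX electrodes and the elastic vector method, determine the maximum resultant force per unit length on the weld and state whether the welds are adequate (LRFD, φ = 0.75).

E80XX → F_EXX = 80 ksi.
Total weld length L_w = 28 in. Treat welds as unit-width lines.
Polar moment about centroid: J = 2[d³/12 + d(b/2)²] = 2[14³/12 + 14×2²] = 569.3 in³.
Direct shear f_v = P/L_w = 209 / 28 = 7.464 kip/in (vertical).
Torsion M = P·e = 209 × 6.5 = 1358.5 kip·in.
Critical point at (x, y) = (2, 7) from centroid. f_tx = M·y/J = 16.7 kip/in; f_ty = M·x/J = 4.772 kip/in.
Resultant f_max = √[f_tx² + (f_v + f_ty)²] = √[16.7² + (7.464 + 4.772)²] = 20.71 kip/in.
Capacity per unit length: φr_n = 0.75 × 0.6 × 80 × (0.707 × 0.75) = 19.09 kip/in.
20.71 > 19.09 → NOT adequate.

f_max ≈ 20.7 kip/in; NOT adequate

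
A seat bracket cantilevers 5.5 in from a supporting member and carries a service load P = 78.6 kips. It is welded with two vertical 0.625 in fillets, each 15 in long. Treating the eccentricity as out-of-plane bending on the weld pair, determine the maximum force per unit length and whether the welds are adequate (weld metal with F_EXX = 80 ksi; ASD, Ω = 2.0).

f_max ≈ 6.33 kip/in; adequate

L_w = 2 × 15 = 30 in; section modulus (unit throat) S = 2 × L²/6 = 75 in².
Direct shear f_v = P/L_w = 78.6/30 = 2.62 kip/in.
Moment M = P × e = 78.6 × 5.5 = 432.3 kip·in; bending f_b = M/S = 5.764 kip/in.
f_max = √(f_v² + f_b²) = √(2.62² + 5.764²) = 6.332 kip/in.
r_n/Ω = (1/2.0) × 0.6 × 80 × (0.707 × 0.625) = 10.6 kip/in → adequate.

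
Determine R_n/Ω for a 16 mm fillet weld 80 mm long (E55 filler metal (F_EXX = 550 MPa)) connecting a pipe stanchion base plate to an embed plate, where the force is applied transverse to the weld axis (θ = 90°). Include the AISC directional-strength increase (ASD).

t_e = 0.707 × 16 = 11.31 mm; A_we = 11.31 × 80 = 905 mm².
Directional factor: 1.0 + 0.5 sin^1.5(90°) = 1.5.
F_nw = 0.6 × 550 × 1.5 = 495 MPa.
R_n/Ω = (495 × 905) / 2.0 × 10⁻³ = 224 kN.

R_n/Ω ≈ 224 kN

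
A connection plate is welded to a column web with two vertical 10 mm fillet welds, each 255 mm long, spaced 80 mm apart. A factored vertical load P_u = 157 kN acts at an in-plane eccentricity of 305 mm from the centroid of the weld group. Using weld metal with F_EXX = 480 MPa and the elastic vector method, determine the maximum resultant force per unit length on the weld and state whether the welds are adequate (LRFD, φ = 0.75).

f_max ≈ 1900 N/mm; NOT adequate

Total weld length L_w = 510 mm. Treat welds as unit-width lines.
Polar moment about centroid: J = 2[d³/12 + d(b/2)²] = 2[255³/12 + 255×40²] = 3580000 mm³.
Direct shear f_v = P/L_w = 157×10³ / 510 = 307.8 N/mm (vertical).
Torsion M = P·e = 157×10³ × 305 = 47885000 N·mm.
Critical point at (x, y) = (40, 127.5) from centroid. f_tx = M·y/J = 1706 N/mm; f_ty = M·x/J = 535.1 N/mm.
Resultant f_max = √[f_tx² + (f_v + f_ty)²] = √[1706² + (307.8 + 535.1)²] = 1903 N/mm.
Capacity per unit length: φr_n = 0.75 × 0.6 × 480 × (0.707 × 10) = 1527 N/mm.
1903 > 1527 → NOT adequate.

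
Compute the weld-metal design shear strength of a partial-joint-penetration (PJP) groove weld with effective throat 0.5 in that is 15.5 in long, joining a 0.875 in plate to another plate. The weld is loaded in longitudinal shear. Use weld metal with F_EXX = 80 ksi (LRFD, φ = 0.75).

φR_n ≈ 279 kip

Effective throat (given) t_e = 0.5 in.
A_we = 0.5 × 15.5 = 7.75 in².
F_nw = 0.6 F_EXX = 48 ksi.
φR_n = 0.75 × 48 × 7.75 = 279 kip.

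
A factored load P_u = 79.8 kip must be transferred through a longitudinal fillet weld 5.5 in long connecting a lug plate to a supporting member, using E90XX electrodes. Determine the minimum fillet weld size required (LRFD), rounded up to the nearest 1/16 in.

E90XX → F_EXX = 90 ksi.
Total weld length L = 5.5 in.
Required throat t_e = P_u / (φ × 0.6 F_EXX × L) = 79.8 / (0.75 × 0.6 × 90 × 5.5) = 0.3582 in.
Required leg w = t_e / 0.707 = 0.5067 in → use 9/16 in.

w = 9/16 in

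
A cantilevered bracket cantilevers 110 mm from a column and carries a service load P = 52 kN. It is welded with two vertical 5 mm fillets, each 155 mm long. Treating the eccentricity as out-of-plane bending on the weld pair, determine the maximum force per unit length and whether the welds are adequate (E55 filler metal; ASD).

E55XX → F_EXX = 550 MPa.
L_w = 2 × 155 = 310 mm; section modulus (unit throat) S = 2 × L²/6 = 8008 mm².
Direct shear f_v = P/L_w = 52×10³/310 = 167.7 N/mm.
Moment M = P × e = 52×10³ × 110 = 5720000 N·mm; bending f_b = M/S = 714.3 N/mm.
f_max = √(f_v² + f_b²) = √(167.7² + 714.3²) = 733.7 N/mm.
r_n/Ω = (1/2.0) × 0.6 × 550 × (0.707 × 5) = 583.3 N/mm → NOT adequate.

f_max ≈ 734 N/mm; NOT adequate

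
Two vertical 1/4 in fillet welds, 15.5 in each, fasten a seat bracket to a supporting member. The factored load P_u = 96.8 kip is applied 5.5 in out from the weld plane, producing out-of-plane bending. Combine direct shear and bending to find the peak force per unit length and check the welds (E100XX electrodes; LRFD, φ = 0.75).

f_max ≈ 7.34 kip/in; adequate

E100XX → F_EXX = 100 ksi.
L_w = 2 × 15.5 = 31 in; section modulus (unit throat) S = 2 × L²/6 = 80.08 in².
Direct shear f_v = P/L_w = 96.8/31 = 3.123 kip/in.
Moment M = P × e = 96.8 × 5.5 = 532.4 kip·in; bending f_b = M/S = 6.648 kip/in.
f_max = √(f_v² + f_b²) = √(3.123² + 6.648²) = 7.345 kip/in.
φr_n = 0.75 × 0.6 × 100 × (0.707 × 0.25) = 7.954 kip/in → adequate.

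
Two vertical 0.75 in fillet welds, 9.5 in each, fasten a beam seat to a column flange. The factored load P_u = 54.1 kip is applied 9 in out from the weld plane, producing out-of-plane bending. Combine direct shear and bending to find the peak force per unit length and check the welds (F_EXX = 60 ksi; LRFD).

f_max ≈ 16.4 kip/in; NOT adequate

L_w = 2 × 9.5 = 19 in; section modulus (unit throat) S = 2 × L²/6 = 30.08 in².
Direct shear f_v = P/L_w = 54.1/19 = 2.847 kip/in.
Moment M = P × e = 54.1 × 9 = 486.9 kip·in; bending f_b = M/S = 16.19 kip/in.
f_max = √(f_v² + f_b²) = √(2.847² + 16.19²) = 16.43 kip/in.
φr_n = 0.75 × 0.6 × 60 × (0.707 × 0.75) = 14.32 kip/in → NOT adequate.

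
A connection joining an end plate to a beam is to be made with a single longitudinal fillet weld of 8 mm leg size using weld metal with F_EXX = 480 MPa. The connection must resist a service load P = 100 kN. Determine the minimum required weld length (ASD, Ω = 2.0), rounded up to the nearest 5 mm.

Throat t_e = 0.707 × 8 = 5.656 mm.
r_n/Ω = (0.6 × 480 × 5.656) / 2.0 = 814.5 N/mm = 0.8145 kN/mm.
L_req = P / (r_n/Ω) = 100 / 0.8145 = 122.8 mm total.
Round up → use L = 125 mm.

L = 125 mm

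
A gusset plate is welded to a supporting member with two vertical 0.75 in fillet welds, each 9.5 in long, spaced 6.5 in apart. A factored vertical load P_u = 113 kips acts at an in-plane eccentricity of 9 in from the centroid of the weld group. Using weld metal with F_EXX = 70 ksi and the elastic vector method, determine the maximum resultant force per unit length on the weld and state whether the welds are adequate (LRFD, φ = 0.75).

f_max ≈ 21 kip/in; NOT adequate

Total weld length L_w = 19 in. Treat welds as unit-width lines.
Polar moment about centroid: J = 2[d³/12 + d(b/2)²] = 2[9.5³/12 + 9.5×3.25²] = 343.6 in³.
Direct shear f_v = P/L_w = 113 / 19 = 5.947 kip/in (vertical).
Torsion M = P·e = 113 × 9 = 1017 kip·in.
Critical point at (x, y) = (3.25, 4.75) from centroid. f_tx = M·y/J = 14.06 kip/in; f_ty = M·x/J = 9.62 kip/in.
Resultant f_max = √[f_tx² + (f_v + f_ty)²] = √[14.06² + (5.947 + 9.62)²] = 20.98 kip/in.
Capacity per unit length: φr_n = 0.75 × 0.6 × 70 × (0.707 × 0.75) = 16.7 kip/in.
20.98 > 16.7 → NOT adequate.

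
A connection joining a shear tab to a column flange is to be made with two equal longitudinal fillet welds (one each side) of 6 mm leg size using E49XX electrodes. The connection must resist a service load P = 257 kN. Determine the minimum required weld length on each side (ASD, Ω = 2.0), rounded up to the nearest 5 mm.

L = 210 mm on each side

E49XX → F_EXX = 490 MPa.
Throat t_e = 0.707 × 6 = 4.242 mm.
r_n/Ω = (0.6 × 490 × 4.242) / 2.0 = 623.6 N/mm = 0.6236 kN/mm.
L_req = P / (r_n/Ω) = 257 / 0.6236 = 412.1 mm total.
Per side: 412.1 / 2 = 206.1 mm.
Round up → use L = 210 mm on each side.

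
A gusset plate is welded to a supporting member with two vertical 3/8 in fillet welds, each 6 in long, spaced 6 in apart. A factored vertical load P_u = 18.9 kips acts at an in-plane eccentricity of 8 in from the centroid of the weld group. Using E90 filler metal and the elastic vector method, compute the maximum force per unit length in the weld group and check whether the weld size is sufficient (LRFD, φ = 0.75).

E90XX → F_EXX = 90 ksi.
Total weld length L_w = 12 in. Treat welds as unit-width lines.
Polar moment about centroid: J = 2[d³/12 + d(b/2)²] = 2[6³/12 + 6×3²] = 144 in³.
Direct shear f_v = P/L_w = 18.9 / 12 = 1.575 kip/in (vertical).
Torsion M = P·e = 18.9 × 8 = 151.2 kip·in.
Critical point at (x, y) = (3, 3) from centroid. f_tx = M·y/J = 3.15 kip/in; f_ty = M·x/J = 3.15 kip/in.
Resultant f_max = √[f_tx² + (f_v + f_ty)²] = √[3.15² + (1.575 + 3.15)²] = 5.679 kip/in.
Capacity per unit length: φr_n = 0.75 × 0.6 × 90 × (0.707 × 0.375) = 10.74 kip/in.
5.679 ≤ 10.74 → adequate.

f_max ≈ 5.68 kip/in; adequate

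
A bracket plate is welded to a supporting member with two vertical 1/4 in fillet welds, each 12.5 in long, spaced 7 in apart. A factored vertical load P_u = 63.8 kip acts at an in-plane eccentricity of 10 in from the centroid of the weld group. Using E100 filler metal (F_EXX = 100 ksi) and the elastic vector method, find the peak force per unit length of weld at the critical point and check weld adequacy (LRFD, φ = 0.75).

f_max ≈ 8.77 kip/in; NOT adequate

Total weld length L_w = 25 in. Treat welds as unit-width lines.
Polar moment about centroid: J = 2[d³/12 + d(b/2)²] = 2[12.5³/12 + 12.5×3.5²] = 631.8 in³.
Direct shear f_v = P/L_w = 63.8 / 25 = 2.552 kip/in (vertical).
Torsion M = P·e = 63.8 × 10 = 638 kip·in.
Critical point at (x, y) = (3.5, 6.25) from centroid. f_tx = M·y/J = 6.312 kip/in; f_ty = M·x/J = 3.535 kip/in.
Resultant f_max = √[f_tx² + (f_v + f_ty)²] = √[6.312² + (2.552 + 3.535)²] = 8.768 kip/in.
Capacity per unit length: φr_n = 0.75 × 0.6 × 100 × (0.707 × 0.25) = 7.954 kip/in.
8.768 > 7.954 → NOT adequate.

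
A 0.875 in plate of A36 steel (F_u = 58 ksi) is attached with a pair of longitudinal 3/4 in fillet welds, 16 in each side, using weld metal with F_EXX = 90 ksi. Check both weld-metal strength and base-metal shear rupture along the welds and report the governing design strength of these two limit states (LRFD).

φR_n ≈ 687 kips (weld metal governs)

t_e = 0.707 × 0.75 = 0.5302 in; L = 32 in.
Weld metal: φR_n = 0.75 × 0.6 × 90 × 0.5302 × 32 = 687.2 kips.
Base metal (shear rupture): φR_n = 0.75 × 0.6 × 58 × 0.875 × 32 = 730.8 kips.
Governing: weld metal.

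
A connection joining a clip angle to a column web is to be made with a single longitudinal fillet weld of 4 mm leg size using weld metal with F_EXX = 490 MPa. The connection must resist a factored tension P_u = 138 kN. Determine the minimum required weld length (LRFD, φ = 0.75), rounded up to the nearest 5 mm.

Throat t_e = 0.707 × 4 = 2.828 mm.
φr_n = 0.75 × 0.6 × 490 × 2.828 × 10⁻³ = 0.6236 kN/mm.
L_req = P_u / φr_n = 138 / 0.6236 = 221.3 mm total.
Round up → use L = 225 mm.

L = 225 mm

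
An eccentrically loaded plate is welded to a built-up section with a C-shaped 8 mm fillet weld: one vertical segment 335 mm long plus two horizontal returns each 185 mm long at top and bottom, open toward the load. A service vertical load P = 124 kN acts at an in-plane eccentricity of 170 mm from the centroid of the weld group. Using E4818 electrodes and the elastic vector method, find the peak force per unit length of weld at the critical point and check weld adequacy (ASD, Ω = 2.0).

f_max ≈ 417 N/mm; adequate

E48XX → F_EXX = 480 MPa.
Total weld length L_w = 705 mm. Treat welds as unit-width lines.
Centroid: x̄ = 2×185×92.5 / 705 = 48.55 mm from the vertical weld.
Polar moment about centroid: J = I_x + I_y = [335³/12 + 2×185×167.5²] + [335×48.55² + 2(185³/12 + 185×43.95²)] = 16070000 mm³.
Direct shear f_v = P/L_w = 124×10³ / 705 = 175.9 N/mm (vertical).
Torsion M = P·e = 124×10³ × 170 = 21080000 N·mm.
Critical point at (x, y) = (136.5, 167.5) from centroid. f_tx = M·y/J = 219.7 N/mm; f_ty = M·x/J = 179 N/mm.
Resultant f_max = √[f_tx² + (f_v + f_ty)²] = √[219.7² + (175.9 + 179)²] = 417.3 N/mm.
Capacity per unit length: r_n/Ω = (1/2.0) × 0.6 × 480 × (0.707 × 8) = 814.5 N/mm.
417.3 ≤ 814.5 → adequate.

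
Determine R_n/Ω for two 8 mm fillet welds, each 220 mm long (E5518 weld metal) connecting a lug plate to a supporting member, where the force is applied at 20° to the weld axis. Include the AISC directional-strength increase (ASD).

R_n/Ω ≈ 452 kN

E55XX → F_EXX = 550 MPa.
t_e = 0.707 × 8 = 5.656 mm; A_we = 5.656 × 440 = 2489 mm².
Directional factor: 1.0 + 0.5 sin^1.5(20°) = 1.1.
F_nw = 0.6 × 550 × 1.1 = 363 MPa.
R_n/Ω = (363 × 2489) / 2.0 × 10⁻³ = 451.7 kN.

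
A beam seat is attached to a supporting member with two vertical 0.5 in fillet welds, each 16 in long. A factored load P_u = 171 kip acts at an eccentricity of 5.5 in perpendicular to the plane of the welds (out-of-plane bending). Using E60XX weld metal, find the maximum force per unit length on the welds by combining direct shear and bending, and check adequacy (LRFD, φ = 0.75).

E60XX → F_EXX = 60 ksi.
L_w = 2 × 16 = 32 in; section modulus (unit throat) S = 2 × L²/6 = 85.33 in².
Direct shear f_v = P/L_w = 171/32 = 5.344 kip/in.
Moment M = P × e = 171 × 5.5 = 940.5 kip·in; bending f_b = M/S = 11.02 kip/in.
f_max = √(f_v² + f_b²) = √(5.344² + 11.02²) = 12.25 kip/in.
φr_n = 0.75 × 0.6 × 60 × (0.707 × 0.5) = 9.544 kip/in → NOT adequate.

f_max ≈ 12.2 kip/in; NOT adequate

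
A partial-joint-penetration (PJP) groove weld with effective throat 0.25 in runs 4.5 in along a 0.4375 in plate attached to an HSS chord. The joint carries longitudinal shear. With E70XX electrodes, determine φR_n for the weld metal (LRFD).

φR_n ≈ 35.4 kips

E70XX → F_EXX = 70 ksi.
Effective throat (given) t_e = 0.25 in.
A_we = 0.25 × 4.5 = 1.125 in².
F_nw = 0.6 F_EXX = 42 ksi.
φR_n = 0.75 × 42 × 1.125 = 35.44 kips.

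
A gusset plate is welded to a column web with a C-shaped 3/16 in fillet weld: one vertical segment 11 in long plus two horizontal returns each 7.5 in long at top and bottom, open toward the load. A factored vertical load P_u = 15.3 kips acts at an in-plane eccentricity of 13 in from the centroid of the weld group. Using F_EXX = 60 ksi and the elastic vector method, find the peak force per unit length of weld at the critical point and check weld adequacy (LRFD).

f_max ≈ 2.55 kip/in; adequate

Total weld length L_w = 26 in. Treat welds as unit-width lines.
Centroid: x̄ = 2×7.5×3.75 / 26 = 2.163 in from the vertical weld.
Polar moment about centroid: J = I_x + I_y = [11³/12 + 2×7.5×5.5²] + [11×2.163² + 2(7.5³/12 + 7.5×1.587²)] = 724.2 in³.
Direct shear f_v = P/L_w = 15.3 / 26 = 0.5885 kip/in (vertical).
Torsion M = P·e = 15.3 × 13 = 198.9 kip·in.
Critical point at (x, y) = (5.337, 5.5) from centroid. f_tx = M·y/J = 1.511 kip/in; f_ty = M·x/J = 1.466 kip/in.
Resultant f_max = √[f_tx² + (f_v + f_ty)²] = √[1.511² + (0.5885 + 1.466)²] = 2.55 kip/in.
Capacity per unit length: φr_n = 0.75 × 0.6 × 60 × (0.707 × 0.1875) = 3.579 kip/in.
2.55 ≤ 3.579 → adequate.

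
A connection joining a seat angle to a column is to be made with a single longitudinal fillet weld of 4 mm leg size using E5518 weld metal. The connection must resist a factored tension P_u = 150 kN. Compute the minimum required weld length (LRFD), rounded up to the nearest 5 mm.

E55XX → F_EXX = 550 MPa.
Throat t_e = 0.707 × 4 = 2.828 mm.
φr_n = 0.75 × 0.6 × 550 × 2.828 × 10⁻³ = 0.6999 kN/mm.
L_req = P_u / φr_n = 150 / 0.6999 = 214.3 mm total.
Round up → use L = 215 mm.

L = 215 mm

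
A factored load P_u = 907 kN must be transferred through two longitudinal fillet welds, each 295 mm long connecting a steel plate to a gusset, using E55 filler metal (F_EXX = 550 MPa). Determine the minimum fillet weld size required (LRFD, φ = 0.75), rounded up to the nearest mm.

Total weld length L = 590 mm.
Required throat t_e = P_u / (φ × 0.6 F_EXX × L) = 907 / (0.75 × 0.6 × 550 × 590 × 10⁻³) = 6.211 mm.
Required leg w = t_e / 0.707 = 8.785 mm → use 9 mm.

w = 9 mm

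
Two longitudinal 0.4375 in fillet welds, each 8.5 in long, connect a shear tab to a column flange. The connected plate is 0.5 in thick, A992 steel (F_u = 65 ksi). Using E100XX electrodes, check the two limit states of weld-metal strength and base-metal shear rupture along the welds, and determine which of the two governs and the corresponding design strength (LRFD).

E100XX → F_EXX = 100 ksi.
t_e = 0.707 × 0.4375 = 0.3093 in; L = 17 in.
Weld metal: φR_n = 0.75 × 0.6 × 100 × 0.3093 × 17 = 236.6 kip.
Base metal (shear rupture): φR_n = 0.75 × 0.6 × 65 × 0.5 × 17 = 248.6 kip.
Governing: weld metal.

φR_n ≈ 237 kip (weld metal governs)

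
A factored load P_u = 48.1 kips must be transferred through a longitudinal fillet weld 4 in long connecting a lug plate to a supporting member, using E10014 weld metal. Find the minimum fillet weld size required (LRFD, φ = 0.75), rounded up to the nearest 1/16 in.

E100XX → F_EXX = 100 ksi.
Total weld length L = 4 in.
Required throat t_e = P_u / (φ × 0.6 F_EXX × L) = 48.1 / (0.75 × 0.6 × 100 × 4) = 0.2672 in.
Required leg w = t_e / 0.707 = 0.378 in → use 7/16 in.

w = 7/16 in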